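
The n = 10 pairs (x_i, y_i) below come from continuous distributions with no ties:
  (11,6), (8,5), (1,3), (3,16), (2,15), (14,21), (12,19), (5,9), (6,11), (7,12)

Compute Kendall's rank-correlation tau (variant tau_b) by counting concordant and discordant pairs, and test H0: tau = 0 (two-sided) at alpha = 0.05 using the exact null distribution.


Step 1: Enumerate the 45 unordered pairs (i,j) with i<j and classify each by sign(x_j-x_i) * sign(y_j-y_i).
  (1,2):dx=-3,dy=-1->C; (1,3):dx=-10,dy=-3->C; (1,4):dx=-8,dy=+10->D; (1,5):dx=-9,dy=+9->D
  (1,6):dx=+3,dy=+15->C; (1,7):dx=+1,dy=+13->C; (1,8):dx=-6,dy=+3->D; (1,9):dx=-5,dy=+5->D
  (1,10):dx=-4,dy=+6->D; (2,3):dx=-7,dy=-2->C; (2,4):dx=-5,dy=+11->D; (2,5):dx=-6,dy=+10->D
  (2,6):dx=+6,dy=+16->C; (2,7):dx=+4,dy=+14->C; (2,8):dx=-3,dy=+4->D; (2,9):dx=-2,dy=+6->D
  (2,10):dx=-1,dy=+7->D; (3,4):dx=+2,dy=+13->C; (3,5):dx=+1,dy=+12->C; (3,6):dx=+13,dy=+18->C
  (3,7):dx=+11,dy=+16->C; (3,8):dx=+4,dy=+6->C; (3,9):dx=+5,dy=+8->C; (3,10):dx=+6,dy=+9->C
  (4,5):dx=-1,dy=-1->C; (4,6):dx=+11,dy=+5->C; (4,7):dx=+9,dy=+3->C; (4,8):dx=+2,dy=-7->D
  (4,9):dx=+3,dy=-5->D; (4,10):dx=+4,dy=-4->D; (5,6):dx=+12,dy=+6->C; (5,7):dx=+10,dy=+4->C
  (5,8):dx=+3,dy=-6->D; (5,9):dx=+4,dy=-4->D; (5,10):dx=+5,dy=-3->D; (6,7):dx=-2,dy=-2->C
  (6,8):dx=-9,dy=-12->C; (6,9):dx=-8,dy=-10->C; (6,10):dx=-7,dy=-9->C; (7,8):dx=-7,dy=-10->C
  (7,9):dx=-6,dy=-8->C; (7,10):dx=-5,dy=-7->C; (8,9):dx=+1,dy=+2->C; (8,10):dx=+2,dy=+3->C
  (9,10):dx=+1,dy=+1->C
Step 2: C = 29, D = 16, total pairs = 45.
Step 3: tau = (C - D)/(n(n-1)/2) = (29 - 16)/45 = 0.288889.
Step 4: Exact two-sided p-value (enumerate n! = 3628800 permutations of y under H0): p = 0.291248.
Step 5: alpha = 0.05. fail to reject H0.

tau_b = 0.2889 (C=29, D=16), p = 0.291248, fail to reject H0.


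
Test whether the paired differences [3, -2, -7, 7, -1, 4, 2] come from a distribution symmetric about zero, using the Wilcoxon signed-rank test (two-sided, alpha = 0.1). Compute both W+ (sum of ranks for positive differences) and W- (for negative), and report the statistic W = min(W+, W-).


Step 1: Drop any zero differences (none here) and take |d_i|.
|d| = [3, 2, 7, 7, 1, 4, 2]
Step 2: Midrank |d_i| (ties get averaged ranks).
ranks: |3|->4, |2|->2.5, |7|->6.5, |7|->6.5, |1|->1, |4|->5, |2|->2.5
Step 3: Attach original signs; sum ranks with positive sign and with negative sign.
W+ = 4 + 6.5 + 5 + 2.5 = 18
W- = 2.5 + 6.5 + 1 = 10
(Check: W+ + W- = 28 should equal n(n+1)/2 = 28.)
Step 4: Test statistic W = min(W+, W-) = 10.
Step 5: Ties in |d|, so use the tie-corrected normal approximation.
        E[W] = n(n+1)/4 = 7*8/4 = 14.
        Tie groups: |d|=2 (t=2), |d|=7 (t=2); sum(t^3 - t) = 12.
        Var[W] = n(n+1)(2n+1)/24 - sum(t^3-t)/48 = 840/24 - 12/48 = 34.75.
        z = (W - E[W]) / sqrt(Var[W]) = (10 - 14) / 5.8949 = -0.6786.
        Two-sided p = 2*Phi(z) = 0.497422.
Step 6: alpha = 0.1. fail to reject H0.

W+ = 18, W- = 10, W = min = 10, p = 0.497422, fail to reject H0.


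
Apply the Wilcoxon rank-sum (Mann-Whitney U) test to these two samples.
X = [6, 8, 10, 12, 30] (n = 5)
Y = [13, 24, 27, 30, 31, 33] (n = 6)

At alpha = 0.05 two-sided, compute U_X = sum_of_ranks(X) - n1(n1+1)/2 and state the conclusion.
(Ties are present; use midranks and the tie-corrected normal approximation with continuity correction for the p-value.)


Step 1: Combine and sort all 11 observations; assign midranks.
sorted (value, group): (6,X), (8,X), (10,X), (12,X), (13,Y), (24,Y), (27,Y), (30,X), (30,Y), (31,Y), (33,Y)
ranks: 6->1, 8->2, 10->3, 12->4, 13->5, 24->6, 27->7, 30->8.5, 30->8.5, 31->10, 33->11
Step 2: Rank sum for X: R1 = 1 + 2 + 3 + 4 + 8.5 = 18.5.
Step 3: U_X = R1 - n1(n1+1)/2 = 18.5 - 5*6/2 = 18.5 - 15 = 3.5.
       U_Y = n1*n2 - U_X = 30 - 3.5 = 26.5.
Step 4: Ties are present, so use the tie-corrected normal approximation (with continuity correction) for the p-value.
Step 5: p-value = 0.044126; compare to alpha = 0.05. reject H0.

U_X = 3.5, p = 0.044126, reject H0 at alpha = 0.05.


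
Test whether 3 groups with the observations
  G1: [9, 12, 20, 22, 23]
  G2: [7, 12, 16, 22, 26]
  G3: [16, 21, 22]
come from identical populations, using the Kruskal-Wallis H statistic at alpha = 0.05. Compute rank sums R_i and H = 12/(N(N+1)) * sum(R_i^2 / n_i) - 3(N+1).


Step 1: Combine all N = 13 observations and assign midranks.
sorted (value, group, rank): (7,G2,1), (9,G1,2), (12,G1,3.5), (12,G2,3.5), (16,G2,5.5), (16,G3,5.5), (20,G1,7), (21,G3,8), (22,G1,10), (22,G2,10), (22,G3,10), (23,G1,12), (26,G2,13)
Step 2: Sum ranks within each group.
R_1 = 34.5 (n_1 = 5)
R_2 = 33 (n_2 = 5)
R_3 = 23.5 (n_3 = 3)
Step 3: H = 12/(N(N+1)) * sum(R_i^2/n_i) - 3(N+1)
     = 12/(13*14) * (34.5^2/5 + 33^2/5 + 23.5^2/3) - 3*14
     = 0.065934 * 639.933 - 42
     = 0.193407.
Step 4: Ties present; correction factor C = 1 - 36/(13^3 - 13) = 0.983516. Corrected H = 0.193407 / 0.983516 = 0.196648.
Step 5: Under H0, H ~ chi^2(2); p-value = 0.906355.
Step 6: alpha = 0.05. fail to reject H0.

H = 0.1966, df = 2, p = 0.906355, fail to reject H0.


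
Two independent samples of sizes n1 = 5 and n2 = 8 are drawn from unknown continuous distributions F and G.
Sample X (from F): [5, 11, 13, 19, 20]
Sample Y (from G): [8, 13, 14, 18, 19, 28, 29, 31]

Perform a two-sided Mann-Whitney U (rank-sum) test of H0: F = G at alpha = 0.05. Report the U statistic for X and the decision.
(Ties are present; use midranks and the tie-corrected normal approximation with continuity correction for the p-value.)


Step 1: Combine and sort all 13 observations; assign midranks.
sorted (value, group): (5,X), (8,Y), (11,X), (13,X), (13,Y), (14,Y), (18,Y), (19,X), (19,Y), (20,X), (28,Y), (29,Y), (31,Y)
ranks: 5->1, 8->2, 11->3, 13->4.5, 13->4.5, 14->6, 18->7, 19->8.5, 19->8.5, 20->10, 28->11, 29->12, 31->13
Step 2: Rank sum for X: R1 = 1 + 3 + 4.5 + 8.5 + 10 = 27.
Step 3: U_X = R1 - n1(n1+1)/2 = 27 - 5*6/2 = 27 - 15 = 12.
       U_Y = n1*n2 - U_X = 40 - 12 = 28.
Step 4: Ties are present, so use the tie-corrected normal approximation (with continuity correction) for the p-value.
Step 5: p-value = 0.270933; compare to alpha = 0.05. fail to reject H0.

U_X = 12, p = 0.270933, fail to reject H0 at alpha = 0.05.


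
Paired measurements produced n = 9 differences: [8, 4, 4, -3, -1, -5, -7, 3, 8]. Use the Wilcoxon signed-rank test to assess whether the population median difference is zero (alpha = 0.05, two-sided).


Step 1: Drop any zero differences (none here) and take |d_i|.
|d| = [8, 4, 4, 3, 1, 5, 7, 3, 8]
Step 2: Midrank |d_i| (ties get averaged ranks).
ranks: |8|->8.5, |4|->4.5, |4|->4.5, |3|->2.5, |1|->1, |5|->6, |7|->7, |3|->2.5, |8|->8.5
Step 3: Attach original signs; sum ranks with positive sign and with negative sign.
W+ = 8.5 + 4.5 + 4.5 + 2.5 + 8.5 = 28.5
W- = 2.5 + 1 + 6 + 7 = 16.5
(Check: W+ + W- = 45 should equal n(n+1)/2 = 45.)
Step 4: Test statistic W = min(W+, W-) = 16.5.
Step 5: Ties in |d|, so use the tie-corrected normal approximation.
        E[W] = n(n+1)/4 = 9*10/4 = 22.5.
        Tie groups: |d|=3 (t=2), |d|=4 (t=2), |d|=8 (t=2); sum(t^3 - t) = 18.
        Var[W] = n(n+1)(2n+1)/24 - sum(t^3-t)/48 = 1710/24 - 18/48 = 70.875.
        z = (W - E[W]) / sqrt(Var[W]) = (16.5 - 22.5) / 8.4187 = -0.7127.
        Two-sided p = 2*Phi(z) = 0.476033.
Step 6: alpha = 0.05. fail to reject H0.

W+ = 28.5, W- = 16.5, W = min = 16.5, p = 0.476033, fail to reject H0.


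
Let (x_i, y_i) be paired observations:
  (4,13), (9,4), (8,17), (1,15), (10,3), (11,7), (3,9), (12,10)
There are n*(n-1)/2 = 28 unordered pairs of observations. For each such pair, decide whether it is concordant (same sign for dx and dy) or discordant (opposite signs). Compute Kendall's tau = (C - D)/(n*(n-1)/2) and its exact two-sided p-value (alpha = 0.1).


Step 1: Enumerate the 28 unordered pairs (i,j) with i<j and classify each by sign(x_j-x_i) * sign(y_j-y_i).
  (1,2):dx=+5,dy=-9->D; (1,3):dx=+4,dy=+4->C; (1,4):dx=-3,dy=+2->D; (1,5):dx=+6,dy=-10->D
  (1,6):dx=+7,dy=-6->D; (1,7):dx=-1,dy=-4->C; (1,8):dx=+8,dy=-3->D; (2,3):dx=-1,dy=+13->D
  (2,4):dx=-8,dy=+11->D; (2,5):dx=+1,dy=-1->D; (2,6):dx=+2,dy=+3->C; (2,7):dx=-6,dy=+5->D
  (2,8):dx=+3,dy=+6->C; (3,4):dx=-7,dy=-2->C; (3,5):dx=+2,dy=-14->D; (3,6):dx=+3,dy=-10->D
  (3,7):dx=-5,dy=-8->C; (3,8):dx=+4,dy=-7->D; (4,5):dx=+9,dy=-12->D; (4,6):dx=+10,dy=-8->D
  (4,7):dx=+2,dy=-6->D; (4,8):dx=+11,dy=-5->D; (5,6):dx=+1,dy=+4->C; (5,7):dx=-7,dy=+6->D
  (5,8):dx=+2,dy=+7->C; (6,7):dx=-8,dy=+2->D; (6,8):dx=+1,dy=+3->C; (7,8):dx=+9,dy=+1->C
Step 2: C = 10, D = 18, total pairs = 28.
Step 3: tau = (C - D)/(n(n-1)/2) = (10 - 18)/28 = -0.285714.
Step 4: Exact two-sided p-value (enumerate n! = 40320 permutations of y under H0): p = 0.398760.
Step 5: alpha = 0.1. fail to reject H0.

tau_b = -0.2857 (C=10, D=18), p = 0.398760, fail to reject H0.


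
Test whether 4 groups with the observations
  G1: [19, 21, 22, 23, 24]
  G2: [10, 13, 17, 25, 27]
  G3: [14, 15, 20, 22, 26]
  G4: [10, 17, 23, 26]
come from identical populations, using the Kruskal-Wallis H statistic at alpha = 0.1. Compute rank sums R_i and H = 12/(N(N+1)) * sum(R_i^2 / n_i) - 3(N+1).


Step 1: Combine all N = 19 observations and assign midranks.
sorted (value, group, rank): (10,G2,1.5), (10,G4,1.5), (13,G2,3), (14,G3,4), (15,G3,5), (17,G2,6.5), (17,G4,6.5), (19,G1,8), (20,G3,9), (21,G1,10), (22,G1,11.5), (22,G3,11.5), (23,G1,13.5), (23,G4,13.5), (24,G1,15), (25,G2,16), (26,G3,17.5), (26,G4,17.5), (27,G2,19)
Step 2: Sum ranks within each group.
R_1 = 58 (n_1 = 5)
R_2 = 46 (n_2 = 5)
R_3 = 47 (n_3 = 5)
R_4 = 39 (n_4 = 4)
Step 3: H = 12/(N(N+1)) * sum(R_i^2/n_i) - 3(N+1)
     = 12/(19*20) * (58^2/5 + 46^2/5 + 47^2/5 + 39^2/4) - 3*20
     = 0.031579 * 1918.05 - 60
     = 0.570000.
Step 4: Ties present; correction factor C = 1 - 30/(19^3 - 19) = 0.995614. Corrected H = 0.570000 / 0.995614 = 0.572511.
Step 5: Under H0, H ~ chi^2(3); p-value = 0.902695.
Step 6: alpha = 0.1. fail to reject H0.

H = 0.5725, df = 3, p = 0.902695, fail to reject H0.


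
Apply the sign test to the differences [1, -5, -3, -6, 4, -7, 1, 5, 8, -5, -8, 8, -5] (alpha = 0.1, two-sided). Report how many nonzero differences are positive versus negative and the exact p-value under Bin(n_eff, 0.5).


Step 1: Discard zero differences. Original n = 13; n_eff = number of nonzero differences = 13.
Nonzero differences (with sign): +1, -5, -3, -6, +4, -7, +1, +5, +8, -5, -8, +8, -5
Step 2: Count signs: positive = 6, negative = 7.
Step 3: Under H0: P(positive) = 0.5, so the number of positives S ~ Bin(13, 0.5).
Step 4: Two-sided exact p-value = sum of Bin(13,0.5) probabilities at or below the observed probability = 1.000000.
Step 5: alpha = 0.1. fail to reject H0.

n_eff = 13, pos = 6, neg = 7, p = 1.000000, fail to reject H0.


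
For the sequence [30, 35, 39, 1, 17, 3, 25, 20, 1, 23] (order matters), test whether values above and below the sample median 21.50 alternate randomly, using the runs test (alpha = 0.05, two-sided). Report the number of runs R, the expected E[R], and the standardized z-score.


Step 1: Compute median = 21.50; label A = above, B = below.
Labels in order: AAABBBABBA  (n_A = 5, n_B = 5)
Step 2: Count runs R = 5.
Step 3: Under H0 (random ordering), E[R] = 2*n_A*n_B/(n_A+n_B) + 1 = 2*5*5/10 + 1 = 6.0000.
        Var[R] = 2*n_A*n_B*(2*n_A*n_B - n_A - n_B) / ((n_A+n_B)^2 * (n_A+n_B-1)) = 2000/900 = 2.2222.
        SD[R] = 1.4907.
Step 4: Continuity-corrected z = (R + 0.5 - E[R]) / SD[R] = (5 + 0.5 - 6.0000) / 1.4907 = -0.3354.
Step 5: Two-sided p-value via normal approximation = 2*(1 - Phi(|z|)) = 0.737316.
Step 6: alpha = 0.05. fail to reject H0.

R = 5, z = -0.3354, p = 0.737316, fail to reject H0.


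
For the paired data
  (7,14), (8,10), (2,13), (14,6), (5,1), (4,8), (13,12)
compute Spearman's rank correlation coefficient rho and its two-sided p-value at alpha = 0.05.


Step 1: Rank x and y separately (midranks; no ties here).
rank(x): 7->4, 8->5, 2->1, 14->7, 5->3, 4->2, 13->6
rank(y): 14->7, 10->4, 13->6, 6->2, 1->1, 8->3, 12->5
Step 2: d_i = R_x(i) - R_y(i); compute d_i^2.
  (4-7)^2=9, (5-4)^2=1, (1-6)^2=25, (7-2)^2=25, (3-1)^2=4, (2-3)^2=1, (6-5)^2=1
sum(d^2) = 66.
Step 3: rho = 1 - 6*66 / (7*(7^2 - 1)) = 1 - 396/336 = -0.178571.
Step 4: Under H0, t = rho * sqrt((n-2)/(1-rho^2)) = -0.4058 ~ t(5).
Step 5: Two-sided p-value from the t-distribution with 5 df = 0.701658.
Step 6: alpha = 0.05. fail to reject H0.

rho = -0.1786, p = 0.701658, fail to reject H0 at alpha = 0.05.


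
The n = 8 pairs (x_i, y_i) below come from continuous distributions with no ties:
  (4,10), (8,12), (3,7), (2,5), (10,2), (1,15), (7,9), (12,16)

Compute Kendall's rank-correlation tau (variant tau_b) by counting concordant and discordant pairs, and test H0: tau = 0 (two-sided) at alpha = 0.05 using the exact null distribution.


Step 1: Enumerate the 28 unordered pairs (i,j) with i<j and classify each by sign(x_j-x_i) * sign(y_j-y_i).
  (1,2):dx=+4,dy=+2->C; (1,3):dx=-1,dy=-3->C; (1,4):dx=-2,dy=-5->C; (1,5):dx=+6,dy=-8->D
  (1,6):dx=-3,dy=+5->D; (1,7):dx=+3,dy=-1->D; (1,8):dx=+8,dy=+6->C; (2,3):dx=-5,dy=-5->C
  (2,4):dx=-6,dy=-7->C; (2,5):dx=+2,dy=-10->D; (2,6):dx=-7,dy=+3->D; (2,7):dx=-1,dy=-3->C
  (2,8):dx=+4,dy=+4->C; (3,4):dx=-1,dy=-2->C; (3,5):dx=+7,dy=-5->D; (3,6):dx=-2,dy=+8->D
  (3,7):dx=+4,dy=+2->C; (3,8):dx=+9,dy=+9->C; (4,5):dx=+8,dy=-3->D; (4,6):dx=-1,dy=+10->D
  (4,7):dx=+5,dy=+4->C; (4,8):dx=+10,dy=+11->C; (5,6):dx=-9,dy=+13->D; (5,7):dx=-3,dy=+7->D
  (5,8):dx=+2,dy=+14->C; (6,7):dx=+6,dy=-6->D; (6,8):dx=+11,dy=+1->C; (7,8):dx=+5,dy=+7->C
Step 2: C = 16, D = 12, total pairs = 28.
Step 3: tau = (C - D)/(n(n-1)/2) = (16 - 12)/28 = 0.142857.
Step 4: Exact two-sided p-value (enumerate n! = 40320 permutations of y under H0): p = 0.719544.
Step 5: alpha = 0.05. fail to reject H0.

tau_b = 0.1429 (C=16, D=12), p = 0.719544, fail to reject H0.


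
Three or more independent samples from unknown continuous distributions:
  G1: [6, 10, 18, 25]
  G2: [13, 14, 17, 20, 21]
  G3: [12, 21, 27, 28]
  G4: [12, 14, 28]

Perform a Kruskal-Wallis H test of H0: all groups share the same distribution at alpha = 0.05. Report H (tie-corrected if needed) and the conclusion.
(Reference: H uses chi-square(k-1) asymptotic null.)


Step 1: Combine all N = 16 observations and assign midranks.
sorted (value, group, rank): (6,G1,1), (10,G1,2), (12,G3,3.5), (12,G4,3.5), (13,G2,5), (14,G2,6.5), (14,G4,6.5), (17,G2,8), (18,G1,9), (20,G2,10), (21,G2,11.5), (21,G3,11.5), (25,G1,13), (27,G3,14), (28,G3,15.5), (28,G4,15.5)
Step 2: Sum ranks within each group.
R_1 = 25 (n_1 = 4)
R_2 = 41 (n_2 = 5)
R_3 = 44.5 (n_3 = 4)
R_4 = 25.5 (n_4 = 3)
Step 3: H = 12/(N(N+1)) * sum(R_i^2/n_i) - 3(N+1)
     = 12/(16*17) * (25^2/4 + 41^2/5 + 44.5^2/4 + 25.5^2/3) - 3*17
     = 0.044118 * 1204.26 - 51
     = 2.129228.
Step 4: Ties present; correction factor C = 1 - 24/(16^3 - 16) = 0.994118. Corrected H = 2.129228 / 0.994118 = 2.141827.
Step 5: Under H0, H ~ chi^2(3); p-value = 0.543497.
Step 6: alpha = 0.05. fail to reject H0.

H = 2.1418, df = 3, p = 0.543497, fail to reject H0.


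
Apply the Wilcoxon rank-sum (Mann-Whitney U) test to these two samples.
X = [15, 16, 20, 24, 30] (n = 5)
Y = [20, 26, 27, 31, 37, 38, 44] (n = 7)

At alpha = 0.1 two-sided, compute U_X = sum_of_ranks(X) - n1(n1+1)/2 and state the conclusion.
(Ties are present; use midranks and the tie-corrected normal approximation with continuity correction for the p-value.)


Step 1: Combine and sort all 12 observations; assign midranks.
sorted (value, group): (15,X), (16,X), (20,X), (20,Y), (24,X), (26,Y), (27,Y), (30,X), (31,Y), (37,Y), (38,Y), (44,Y)
ranks: 15->1, 16->2, 20->3.5, 20->3.5, 24->5, 26->6, 27->7, 30->8, 31->9, 37->10, 38->11, 44->12
Step 2: Rank sum for X: R1 = 1 + 2 + 3.5 + 5 + 8 = 19.5.
Step 3: U_X = R1 - n1(n1+1)/2 = 19.5 - 5*6/2 = 19.5 - 15 = 4.5.
       U_Y = n1*n2 - U_X = 35 - 4.5 = 30.5.
Step 4: Ties are present, so use the tie-corrected normal approximation (with continuity correction) for the p-value.
Step 5: p-value = 0.041997; compare to alpha = 0.1. reject H0.

U_X = 4.5, p = 0.041997, reject H0 at alpha = 0.1.


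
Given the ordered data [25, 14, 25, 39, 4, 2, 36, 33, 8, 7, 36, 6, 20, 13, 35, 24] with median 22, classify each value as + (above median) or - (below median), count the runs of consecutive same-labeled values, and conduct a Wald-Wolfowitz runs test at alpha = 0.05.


Step 1: Compute median = 22; label A = above, B = below.
Labels in order: ABAABBAABBABBBAA  (n_A = 8, n_B = 8)
Step 2: Count runs R = 9.
Step 3: Under H0 (random ordering), E[R] = 2*n_A*n_B/(n_A+n_B) + 1 = 2*8*8/16 + 1 = 9.0000.
        Var[R] = 2*n_A*n_B*(2*n_A*n_B - n_A - n_B) / ((n_A+n_B)^2 * (n_A+n_B-1)) = 14336/3840 = 3.7333.
        SD[R] = 1.9322.
Step 4: R = E[R], so z = 0 with no continuity correction.
Step 5: Two-sided p-value via normal approximation = 2*(1 - Phi(|z|)) = 1.000000.
Step 6: alpha = 0.05. fail to reject H0.

R = 9, z = 0.0000, p = 1.000000, fail to reject H0.


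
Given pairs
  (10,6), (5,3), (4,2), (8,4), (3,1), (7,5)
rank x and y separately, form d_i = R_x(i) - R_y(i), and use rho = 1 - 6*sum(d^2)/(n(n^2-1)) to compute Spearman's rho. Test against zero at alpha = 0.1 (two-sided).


Step 1: Rank x and y separately (midranks; no ties here).
rank(x): 10->6, 5->3, 4->2, 8->5, 3->1, 7->4
rank(y): 6->6, 3->3, 2->2, 4->4, 1->1, 5->5
Step 2: d_i = R_x(i) - R_y(i); compute d_i^2.
  (6-6)^2=0, (3-3)^2=0, (2-2)^2=0, (5-4)^2=1, (1-1)^2=0, (4-5)^2=1
sum(d^2) = 2.
Step 3: rho = 1 - 6*2 / (6*(6^2 - 1)) = 1 - 12/210 = 0.942857.
Step 4: Under H0, t = rho * sqrt((n-2)/(1-rho^2)) = 5.6595 ~ t(4).
Step 5: Two-sided p-value from the t-distribution with 4 df = 0.004805.
Step 6: alpha = 0.1. reject H0.

rho = 0.9429, p = 0.004805, reject H0 at alpha = 0.1.


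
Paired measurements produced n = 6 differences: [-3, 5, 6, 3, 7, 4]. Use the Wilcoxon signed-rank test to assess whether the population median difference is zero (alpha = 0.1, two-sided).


Step 1: Drop any zero differences (none here) and take |d_i|.
|d| = [3, 5, 6, 3, 7, 4]
Step 2: Midrank |d_i| (ties get averaged ranks).
ranks: |3|->1.5, |5|->4, |6|->5, |3|->1.5, |7|->6, |4|->3
Step 3: Attach original signs; sum ranks with positive sign and with negative sign.
W+ = 4 + 5 + 1.5 + 6 + 3 = 19.5
W- = 1.5 = 1.5
(Check: W+ + W- = 21 should equal n(n+1)/2 = 21.)
Step 4: Test statistic W = min(W+, W-) = 1.5.
Step 5: Ties in |d|, so use the tie-corrected normal approximation.
        E[W] = n(n+1)/4 = 6*7/4 = 10.5.
        Tie groups: |d|=3 (t=2); sum(t^3 - t) = 6.
        Var[W] = n(n+1)(2n+1)/24 - sum(t^3-t)/48 = 546/24 - 6/48 = 22.625.
        z = (W - E[W]) / sqrt(Var[W]) = (1.5 - 10.5) / 4.7566 = -1.8921.
        Two-sided p = 2*Phi(z) = 0.058475.
Step 6: alpha = 0.1. reject H0.

W+ = 19.5, W- = 1.5, W = min = 1.5, p = 0.058475, reject H0.


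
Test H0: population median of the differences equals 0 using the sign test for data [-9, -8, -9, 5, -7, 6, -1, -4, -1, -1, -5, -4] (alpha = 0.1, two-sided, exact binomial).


Step 1: Discard zero differences. Original n = 12; n_eff = number of nonzero differences = 12.
Nonzero differences (with sign): -9, -8, -9, +5, -7, +6, -1, -4, -1, -1, -5, -4
Step 2: Count signs: positive = 2, negative = 10.
Step 3: Under H0: P(positive) = 0.5, so the number of positives S ~ Bin(12, 0.5).
Step 4: Two-sided exact p-value = sum of Bin(12,0.5) probabilities at or below the observed probability = 0.038574.
Step 5: alpha = 0.1. reject H0.

n_eff = 12, pos = 2, neg = 10, p = 0.038574, reject H0.


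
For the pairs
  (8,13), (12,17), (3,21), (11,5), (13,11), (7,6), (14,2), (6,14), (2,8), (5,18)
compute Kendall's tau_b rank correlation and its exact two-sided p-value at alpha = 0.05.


Step 1: Enumerate the 45 unordered pairs (i,j) with i<j and classify each by sign(x_j-x_i) * sign(y_j-y_i).
  (1,2):dx=+4,dy=+4->C; (1,3):dx=-5,dy=+8->D; (1,4):dx=+3,dy=-8->D; (1,5):dx=+5,dy=-2->D
  (1,6):dx=-1,dy=-7->C; (1,7):dx=+6,dy=-11->D; (1,8):dx=-2,dy=+1->D; (1,9):dx=-6,dy=-5->C
  (1,10):dx=-3,dy=+5->D; (2,3):dx=-9,dy=+4->D; (2,4):dx=-1,dy=-12->C; (2,5):dx=+1,dy=-6->D
  (2,6):dx=-5,dy=-11->C; (2,7):dx=+2,dy=-15->D; (2,8):dx=-6,dy=-3->C; (2,9):dx=-10,dy=-9->C
  (2,10):dx=-7,dy=+1->D; (3,4):dx=+8,dy=-16->D; (3,5):dx=+10,dy=-10->D; (3,6):dx=+4,dy=-15->D
  (3,7):dx=+11,dy=-19->D; (3,8):dx=+3,dy=-7->D; (3,9):dx=-1,dy=-13->C; (3,10):dx=+2,dy=-3->D
  (4,5):dx=+2,dy=+6->C; (4,6):dx=-4,dy=+1->D; (4,7):dx=+3,dy=-3->D; (4,8):dx=-5,dy=+9->D
  (4,9):dx=-9,dy=+3->D; (4,10):dx=-6,dy=+13->D; (5,6):dx=-6,dy=-5->C; (5,7):dx=+1,dy=-9->D
  (5,8):dx=-7,dy=+3->D; (5,9):dx=-11,dy=-3->C; (5,10):dx=-8,dy=+7->D; (6,7):dx=+7,dy=-4->D
  (6,8):dx=-1,dy=+8->D; (6,9):dx=-5,dy=+2->D; (6,10):dx=-2,dy=+12->D; (7,8):dx=-8,dy=+12->D
  (7,9):dx=-12,dy=+6->D; (7,10):dx=-9,dy=+16->D; (8,9):dx=-4,dy=-6->C; (8,10):dx=-1,dy=+4->D
  (9,10):dx=+3,dy=+10->C
Step 2: C = 13, D = 32, total pairs = 45.
Step 3: tau = (C - D)/(n(n-1)/2) = (13 - 32)/45 = -0.422222.
Step 4: Exact two-sided p-value (enumerate n! = 3628800 permutations of y under H0): p = 0.108313.
Step 5: alpha = 0.05. fail to reject H0.

tau_b = -0.4222 (C=13, D=32), p = 0.108313, fail to reject H0.


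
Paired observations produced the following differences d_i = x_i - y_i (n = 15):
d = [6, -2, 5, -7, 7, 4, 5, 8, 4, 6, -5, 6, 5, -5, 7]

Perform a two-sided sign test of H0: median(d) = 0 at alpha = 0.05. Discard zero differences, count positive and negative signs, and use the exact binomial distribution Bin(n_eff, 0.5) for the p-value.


Step 1: Discard zero differences. Original n = 15; n_eff = number of nonzero differences = 15.
Nonzero differences (with sign): +6, -2, +5, -7, +7, +4, +5, +8, +4, +6, -5, +6, +5, -5, +7
Step 2: Count signs: positive = 11, negative = 4.
Step 3: Under H0: P(positive) = 0.5, so the number of positives S ~ Bin(15, 0.5).
Step 4: Two-sided exact p-value = sum of Bin(15,0.5) probabilities at or below the observed probability = 0.118469.
Step 5: alpha = 0.05. fail to reject H0.

n_eff = 15, pos = 11, neg = 4, p = 0.118469, fail to reject H0.


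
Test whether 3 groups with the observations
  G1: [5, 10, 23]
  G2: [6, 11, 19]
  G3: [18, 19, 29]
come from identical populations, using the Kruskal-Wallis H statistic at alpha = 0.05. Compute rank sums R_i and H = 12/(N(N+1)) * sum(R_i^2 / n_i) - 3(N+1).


Step 1: Combine all N = 9 observations and assign midranks.
sorted (value, group, rank): (5,G1,1), (6,G2,2), (10,G1,3), (11,G2,4), (18,G3,5), (19,G2,6.5), (19,G3,6.5), (23,G1,8), (29,G3,9)
Step 2: Sum ranks within each group.
R_1 = 12 (n_1 = 3)
R_2 = 12.5 (n_2 = 3)
R_3 = 20.5 (n_3 = 3)
Step 3: H = 12/(N(N+1)) * sum(R_i^2/n_i) - 3(N+1)
     = 12/(9*10) * (12^2/3 + 12.5^2/3 + 20.5^2/3) - 3*10
     = 0.133333 * 240.167 - 30
     = 2.022222.
Step 4: Ties present; correction factor C = 1 - 6/(9^3 - 9) = 0.991667. Corrected H = 2.022222 / 0.991667 = 2.039216.
Step 5: Under H0, H ~ chi^2(2); p-value = 0.360736.
Step 6: alpha = 0.05. fail to reject H0.

H = 2.0392, df = 2, p = 0.360736, fail to reject H0.


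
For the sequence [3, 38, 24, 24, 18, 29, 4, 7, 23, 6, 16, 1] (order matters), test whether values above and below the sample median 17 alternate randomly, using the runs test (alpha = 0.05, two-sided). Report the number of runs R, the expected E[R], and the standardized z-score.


Step 1: Compute median = 17; label A = above, B = below.
Labels in order: BAAAAABBABBB  (n_A = 6, n_B = 6)
Step 2: Count runs R = 5.
Step 3: Under H0 (random ordering), E[R] = 2*n_A*n_B/(n_A+n_B) + 1 = 2*6*6/12 + 1 = 7.0000.
        Var[R] = 2*n_A*n_B*(2*n_A*n_B - n_A - n_B) / ((n_A+n_B)^2 * (n_A+n_B-1)) = 4320/1584 = 2.7273.
        SD[R] = 1.6514.
Step 4: Continuity-corrected z = (R + 0.5 - E[R]) / SD[R] = (5 + 0.5 - 7.0000) / 1.6514 = -0.9083.
Step 5: Two-sided p-value via normal approximation = 2*(1 - Phi(|z|)) = 0.363722.
Step 6: alpha = 0.05. fail to reject H0.

R = 5, z = -0.9083, p = 0.363722, fail to reject H0.


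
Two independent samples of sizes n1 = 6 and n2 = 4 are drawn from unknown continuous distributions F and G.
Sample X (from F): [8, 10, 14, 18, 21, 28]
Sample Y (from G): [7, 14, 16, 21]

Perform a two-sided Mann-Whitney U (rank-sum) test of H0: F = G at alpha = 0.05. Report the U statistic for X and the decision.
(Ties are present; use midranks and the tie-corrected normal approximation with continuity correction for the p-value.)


Step 1: Combine and sort all 10 observations; assign midranks.
sorted (value, group): (7,Y), (8,X), (10,X), (14,X), (14,Y), (16,Y), (18,X), (21,X), (21,Y), (28,X)
ranks: 7->1, 8->2, 10->3, 14->4.5, 14->4.5, 16->6, 18->7, 21->8.5, 21->8.5, 28->10
Step 2: Rank sum for X: R1 = 2 + 3 + 4.5 + 7 + 8.5 + 10 = 35.
Step 3: U_X = R1 - n1(n1+1)/2 = 35 - 6*7/2 = 35 - 21 = 14.
       U_Y = n1*n2 - U_X = 24 - 14 = 10.
Step 4: Ties are present, so use the tie-corrected normal approximation (with continuity correction) for the p-value.
Step 5: p-value = 0.747637; compare to alpha = 0.05. fail to reject H0.

U_X = 14, p = 0.747637, fail to reject H0 at alpha = 0.05.


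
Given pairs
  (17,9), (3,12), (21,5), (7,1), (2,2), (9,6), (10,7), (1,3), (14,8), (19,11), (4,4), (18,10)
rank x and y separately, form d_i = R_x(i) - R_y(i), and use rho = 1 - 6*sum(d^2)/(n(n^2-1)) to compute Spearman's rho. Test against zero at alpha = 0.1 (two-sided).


Step 1: Rank x and y separately (midranks; no ties here).
rank(x): 17->9, 3->3, 21->12, 7->5, 2->2, 9->6, 10->7, 1->1, 14->8, 19->11, 4->4, 18->10
rank(y): 9->9, 12->12, 5->5, 1->1, 2->2, 6->6, 7->7, 3->3, 8->8, 11->11, 4->4, 10->10
Step 2: d_i = R_x(i) - R_y(i); compute d_i^2.
  (9-9)^2=0, (3-12)^2=81, (12-5)^2=49, (5-1)^2=16, (2-2)^2=0, (6-6)^2=0, (7-7)^2=0, (1-3)^2=4, (8-8)^2=0, (11-11)^2=0, (4-4)^2=0, (10-10)^2=0
sum(d^2) = 150.
Step 3: rho = 1 - 6*150 / (12*(12^2 - 1)) = 1 - 900/1716 = 0.475524.
Step 4: Under H0, t = rho * sqrt((n-2)/(1-rho^2)) = 1.7094 ~ t(10).
Step 5: Two-sided p-value from the t-distribution with 10 df = 0.118176.
Step 6: alpha = 0.1. fail to reject H0.

rho = 0.4755, p = 0.118176, fail to reject H0 at alpha = 0.1.


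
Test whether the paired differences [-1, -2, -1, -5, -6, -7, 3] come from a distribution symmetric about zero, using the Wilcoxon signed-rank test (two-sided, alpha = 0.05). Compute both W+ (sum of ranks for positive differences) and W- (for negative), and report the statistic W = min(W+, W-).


Step 1: Drop any zero differences (none here) and take |d_i|.
|d| = [1, 2, 1, 5, 6, 7, 3]
Step 2: Midrank |d_i| (ties get averaged ranks).
ranks: |1|->1.5, |2|->3, |1|->1.5, |5|->5, |6|->6, |7|->7, |3|->4
Step 3: Attach original signs; sum ranks with positive sign and with negative sign.
W+ = 4 = 4
W- = 1.5 + 3 + 1.5 + 5 + 6 + 7 = 24
(Check: W+ + W- = 28 should equal n(n+1)/2 = 28.)
Step 4: Test statistic W = min(W+, W-) = 4.
Step 5: Ties in |d|, so use the tie-corrected normal approximation.
        E[W] = n(n+1)/4 = 7*8/4 = 14.
        Tie groups: |d|=1 (t=2); sum(t^3 - t) = 6.
        Var[W] = n(n+1)(2n+1)/24 - sum(t^3-t)/48 = 840/24 - 6/48 = 34.875.
        z = (W - E[W]) / sqrt(Var[W]) = (4 - 14) / 5.9055 = -1.6933.
        Two-sided p = 2*Phi(z) = 0.090392.
Step 6: alpha = 0.05. fail to reject H0.

W+ = 4, W- = 24, W = min = 4, p = 0.090392, fail to reject H0.


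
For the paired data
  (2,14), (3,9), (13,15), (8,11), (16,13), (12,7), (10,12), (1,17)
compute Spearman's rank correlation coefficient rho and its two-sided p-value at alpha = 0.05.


Step 1: Rank x and y separately (midranks; no ties here).
rank(x): 2->2, 3->3, 13->7, 8->4, 16->8, 12->6, 10->5, 1->1
rank(y): 14->6, 9->2, 15->7, 11->3, 13->5, 7->1, 12->4, 17->8
Step 2: d_i = R_x(i) - R_y(i); compute d_i^2.
  (2-6)^2=16, (3-2)^2=1, (7-7)^2=0, (4-3)^2=1, (8-5)^2=9, (6-1)^2=25, (5-4)^2=1, (1-8)^2=49
sum(d^2) = 102.
Step 3: rho = 1 - 6*102 / (8*(8^2 - 1)) = 1 - 612/504 = -0.214286.
Step 4: Under H0, t = rho * sqrt((n-2)/(1-rho^2)) = -0.5374 ~ t(6).
Step 5: Two-sided p-value from the t-distribution with 6 df = 0.610344.
Step 6: alpha = 0.05. fail to reject H0.

rho = -0.2143, p = 0.610344, fail to reject H0 at alpha = 0.05.


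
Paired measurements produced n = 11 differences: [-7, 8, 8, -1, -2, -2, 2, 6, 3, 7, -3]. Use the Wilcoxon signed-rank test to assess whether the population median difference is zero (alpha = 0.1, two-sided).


Step 1: Drop any zero differences (none here) and take |d_i|.
|d| = [7, 8, 8, 1, 2, 2, 2, 6, 3, 7, 3]
Step 2: Midrank |d_i| (ties get averaged ranks).
ranks: |7|->8.5, |8|->10.5, |8|->10.5, |1|->1, |2|->3, |2|->3, |2|->3, |6|->7, |3|->5.5, |7|->8.5, |3|->5.5
Step 3: Attach original signs; sum ranks with positive sign and with negative sign.
W+ = 10.5 + 10.5 + 3 + 7 + 5.5 + 8.5 = 45
W- = 8.5 + 1 + 3 + 3 + 5.5 = 21
(Check: W+ + W- = 66 should equal n(n+1)/2 = 66.)
Step 4: Test statistic W = min(W+, W-) = 21.
Step 5: Ties in |d|, so use the tie-corrected normal approximation.
        E[W] = n(n+1)/4 = 11*12/4 = 33.
        Tie groups: |d|=2 (t=3), |d|=3 (t=2), |d|=7 (t=2), |d|=8 (t=2); sum(t^3 - t) = 42.
        Var[W] = n(n+1)(2n+1)/24 - sum(t^3-t)/48 = 3036/24 - 42/48 = 125.625.
        z = (W - E[W]) / sqrt(Var[W]) = (21 - 33) / 11.2083 = -1.0706.
        Two-sided p = 2*Phi(z) = 0.284332.
Step 6: alpha = 0.1. fail to reject H0.

W+ = 45, W- = 21, W = min = 21, p = 0.284332, fail to reject H0.


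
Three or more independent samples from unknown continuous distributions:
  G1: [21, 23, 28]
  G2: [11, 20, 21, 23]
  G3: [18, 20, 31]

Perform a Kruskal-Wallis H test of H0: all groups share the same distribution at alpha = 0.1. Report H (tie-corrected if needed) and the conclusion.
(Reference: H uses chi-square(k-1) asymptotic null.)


Step 1: Combine all N = 10 observations and assign midranks.
sorted (value, group, rank): (11,G2,1), (18,G3,2), (20,G2,3.5), (20,G3,3.5), (21,G1,5.5), (21,G2,5.5), (23,G1,7.5), (23,G2,7.5), (28,G1,9), (31,G3,10)
Step 2: Sum ranks within each group.
R_1 = 22 (n_1 = 3)
R_2 = 17.5 (n_2 = 4)
R_3 = 15.5 (n_3 = 3)
Step 3: H = 12/(N(N+1)) * sum(R_i^2/n_i) - 3(N+1)
     = 12/(10*11) * (22^2/3 + 17.5^2/4 + 15.5^2/3) - 3*11
     = 0.109091 * 317.979 - 33
     = 1.688636.
Step 4: Ties present; correction factor C = 1 - 18/(10^3 - 10) = 0.981818. Corrected H = 1.688636 / 0.981818 = 1.719907.
Step 5: Under H0, H ~ chi^2(2); p-value = 0.423182.
Step 6: alpha = 0.1. fail to reject H0.

H = 1.7199, df = 2, p = 0.423182, fail to reject H0.


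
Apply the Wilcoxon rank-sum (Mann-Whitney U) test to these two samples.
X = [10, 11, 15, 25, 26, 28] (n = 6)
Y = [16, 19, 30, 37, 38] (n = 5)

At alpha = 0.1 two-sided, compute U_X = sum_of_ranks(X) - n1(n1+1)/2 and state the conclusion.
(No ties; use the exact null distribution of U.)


Step 1: Combine and sort all 11 observations; assign midranks.
sorted (value, group): (10,X), (11,X), (15,X), (16,Y), (19,Y), (25,X), (26,X), (28,X), (30,Y), (37,Y), (38,Y)
ranks: 10->1, 11->2, 15->3, 16->4, 19->5, 25->6, 26->7, 28->8, 30->9, 37->10, 38->11
Step 2: Rank sum for X: R1 = 1 + 2 + 3 + 6 + 7 + 8 = 27.
Step 3: U_X = R1 - n1(n1+1)/2 = 27 - 6*7/2 = 27 - 21 = 6.
       U_Y = n1*n2 - U_X = 30 - 6 = 24.
Step 4: No ties, so the exact null distribution of U (based on enumerating the C(11,6) = 462 equally likely rank assignments) gives the two-sided p-value.
Step 5: p-value = 0.125541; compare to alpha = 0.1. fail to reject H0.

U_X = 6, p = 0.125541, fail to reject H0 at alpha = 0.1.


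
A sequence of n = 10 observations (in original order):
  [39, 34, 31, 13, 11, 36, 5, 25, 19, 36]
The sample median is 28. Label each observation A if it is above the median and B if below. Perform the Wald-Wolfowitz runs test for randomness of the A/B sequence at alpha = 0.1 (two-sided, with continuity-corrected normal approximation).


Step 1: Compute median = 28; label A = above, B = below.
Labels in order: AAABBABBBA  (n_A = 5, n_B = 5)
Step 2: Count runs R = 5.
Step 3: Under H0 (random ordering), E[R] = 2*n_A*n_B/(n_A+n_B) + 1 = 2*5*5/10 + 1 = 6.0000.
        Var[R] = 2*n_A*n_B*(2*n_A*n_B - n_A - n_B) / ((n_A+n_B)^2 * (n_A+n_B-1)) = 2000/900 = 2.2222.
        SD[R] = 1.4907.
Step 4: Continuity-corrected z = (R + 0.5 - E[R]) / SD[R] = (5 + 0.5 - 6.0000) / 1.4907 = -0.3354.
Step 5: Two-sided p-value via normal approximation = 2*(1 - Phi(|z|)) = 0.737316.
Step 6: alpha = 0.1. fail to reject H0.

R = 5, z = -0.3354, p = 0.737316, fail to reject H0.


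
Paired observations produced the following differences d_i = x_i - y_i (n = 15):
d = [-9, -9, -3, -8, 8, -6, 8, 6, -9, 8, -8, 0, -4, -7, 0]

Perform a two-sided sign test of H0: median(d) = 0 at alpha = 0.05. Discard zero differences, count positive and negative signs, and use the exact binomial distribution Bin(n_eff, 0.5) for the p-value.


Step 1: Discard zero differences. Original n = 15; n_eff = number of nonzero differences = 13.
Nonzero differences (with sign): -9, -9, -3, -8, +8, -6, +8, +6, -9, +8, -8, -4, -7
Step 2: Count signs: positive = 4, negative = 9.
Step 3: Under H0: P(positive) = 0.5, so the number of positives S ~ Bin(13, 0.5).
Step 4: Two-sided exact p-value = sum of Bin(13,0.5) probabilities at or below the observed probability = 0.266846.
Step 5: alpha = 0.05. fail to reject H0.

n_eff = 13, pos = 4, neg = 9, p = 0.266846, fail to reject H0.


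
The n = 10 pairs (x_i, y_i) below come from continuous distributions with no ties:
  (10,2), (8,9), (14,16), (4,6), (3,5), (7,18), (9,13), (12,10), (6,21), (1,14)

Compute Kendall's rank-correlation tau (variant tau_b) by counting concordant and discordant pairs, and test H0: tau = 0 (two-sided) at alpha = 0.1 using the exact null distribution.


Step 1: Enumerate the 45 unordered pairs (i,j) with i<j and classify each by sign(x_j-x_i) * sign(y_j-y_i).
  (1,2):dx=-2,dy=+7->D; (1,3):dx=+4,dy=+14->C; (1,4):dx=-6,dy=+4->D; (1,5):dx=-7,dy=+3->D
  (1,6):dx=-3,dy=+16->D; (1,7):dx=-1,dy=+11->D; (1,8):dx=+2,dy=+8->C; (1,9):dx=-4,dy=+19->D
  (1,10):dx=-9,dy=+12->D; (2,3):dx=+6,dy=+7->C; (2,4):dx=-4,dy=-3->C; (2,5):dx=-5,dy=-4->C
  (2,6):dx=-1,dy=+9->D; (2,7):dx=+1,dy=+4->C; (2,8):dx=+4,dy=+1->C; (2,9):dx=-2,dy=+12->D
  (2,10):dx=-7,dy=+5->D; (3,4):dx=-10,dy=-10->C; (3,5):dx=-11,dy=-11->C; (3,6):dx=-7,dy=+2->D
  (3,7):dx=-5,dy=-3->C; (3,8):dx=-2,dy=-6->C; (3,9):dx=-8,dy=+5->D; (3,10):dx=-13,dy=-2->C
  (4,5):dx=-1,dy=-1->C; (4,6):dx=+3,dy=+12->C; (4,7):dx=+5,dy=+7->C; (4,8):dx=+8,dy=+4->C
  (4,9):dx=+2,dy=+15->C; (4,10):dx=-3,dy=+8->D; (5,6):dx=+4,dy=+13->C; (5,7):dx=+6,dy=+8->C
  (5,8):dx=+9,dy=+5->C; (5,9):dx=+3,dy=+16->C; (5,10):dx=-2,dy=+9->D; (6,7):dx=+2,dy=-5->D
  (6,8):dx=+5,dy=-8->D; (6,9):dx=-1,dy=+3->D; (6,10):dx=-6,dy=-4->C; (7,8):dx=+3,dy=-3->D
  (7,9):dx=-3,dy=+8->D; (7,10):dx=-8,dy=+1->D; (8,9):dx=-6,dy=+11->D; (8,10):dx=-11,dy=+4->D
  (9,10):dx=-5,dy=-7->C
Step 2: C = 23, D = 22, total pairs = 45.
Step 3: tau = (C - D)/(n(n-1)/2) = (23 - 22)/45 = 0.022222.
Step 4: Exact two-sided p-value (enumerate n! = 3628800 permutations of y under H0): p = 1.000000.
Step 5: alpha = 0.1. fail to reject H0.

tau_b = 0.0222 (C=23, D=22), p = 1.000000, fail to reject H0.


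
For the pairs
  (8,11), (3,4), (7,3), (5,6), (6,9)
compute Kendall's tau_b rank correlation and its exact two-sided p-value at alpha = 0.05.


Step 1: Enumerate the 10 unordered pairs (i,j) with i<j and classify each by sign(x_j-x_i) * sign(y_j-y_i).
  (1,2):dx=-5,dy=-7->C; (1,3):dx=-1,dy=-8->C; (1,4):dx=-3,dy=-5->C; (1,5):dx=-2,dy=-2->C
  (2,3):dx=+4,dy=-1->D; (2,4):dx=+2,dy=+2->C; (2,5):dx=+3,dy=+5->C; (3,4):dx=-2,dy=+3->D
  (3,5):dx=-1,dy=+6->D; (4,5):dx=+1,dy=+3->C
Step 2: C = 7, D = 3, total pairs = 10.
Step 3: tau = (C - D)/(n(n-1)/2) = (7 - 3)/10 = 0.400000.
Step 4: Exact two-sided p-value (enumerate n! = 120 permutations of y under H0): p = 0.483333.
Step 5: alpha = 0.05. fail to reject H0.

tau_b = 0.4000 (C=7, D=3), p = 0.483333, fail to reject H0.


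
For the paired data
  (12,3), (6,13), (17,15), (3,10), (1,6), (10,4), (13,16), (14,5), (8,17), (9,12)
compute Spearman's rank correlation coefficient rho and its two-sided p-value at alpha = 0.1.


Step 1: Rank x and y separately (midranks; no ties here).
rank(x): 12->7, 6->3, 17->10, 3->2, 1->1, 10->6, 13->8, 14->9, 8->4, 9->5
rank(y): 3->1, 13->7, 15->8, 10->5, 6->4, 4->2, 16->9, 5->3, 17->10, 12->6
Step 2: d_i = R_x(i) - R_y(i); compute d_i^2.
  (7-1)^2=36, (3-7)^2=16, (10-8)^2=4, (2-5)^2=9, (1-4)^2=9, (6-2)^2=16, (8-9)^2=1, (9-3)^2=36, (4-10)^2=36, (5-6)^2=1
sum(d^2) = 164.
Step 3: rho = 1 - 6*164 / (10*(10^2 - 1)) = 1 - 984/990 = 0.006061.
Step 4: Under H0, t = rho * sqrt((n-2)/(1-rho^2)) = 0.0171 ~ t(8).
Step 5: Two-sided p-value from the t-distribution with 8 df = 0.986743.
Step 6: alpha = 0.1. fail to reject H0.

rho = 0.0061, p = 0.986743, fail to reject H0 at alpha = 0.1.


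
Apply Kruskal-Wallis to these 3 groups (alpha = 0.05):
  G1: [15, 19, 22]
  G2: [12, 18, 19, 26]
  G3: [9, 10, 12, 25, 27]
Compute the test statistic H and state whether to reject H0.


Step 1: Combine all N = 12 observations and assign midranks.
sorted (value, group, rank): (9,G3,1), (10,G3,2), (12,G2,3.5), (12,G3,3.5), (15,G1,5), (18,G2,6), (19,G1,7.5), (19,G2,7.5), (22,G1,9), (25,G3,10), (26,G2,11), (27,G3,12)
Step 2: Sum ranks within each group.
R_1 = 21.5 (n_1 = 3)
R_2 = 28 (n_2 = 4)
R_3 = 28.5 (n_3 = 5)
Step 3: H = 12/(N(N+1)) * sum(R_i^2/n_i) - 3(N+1)
     = 12/(12*13) * (21.5^2/3 + 28^2/4 + 28.5^2/5) - 3*13
     = 0.076923 * 512.533 - 39
     = 0.425641.
Step 4: Ties present; correction factor C = 1 - 12/(12^3 - 12) = 0.993007. Corrected H = 0.425641 / 0.993007 = 0.428638.
Step 5: Under H0, H ~ chi^2(2); p-value = 0.807091.
Step 6: alpha = 0.05. fail to reject H0.

H = 0.4286, df = 2, p = 0.807091, fail to reject H0.


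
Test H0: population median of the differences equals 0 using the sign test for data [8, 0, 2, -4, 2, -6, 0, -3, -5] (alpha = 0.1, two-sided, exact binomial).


Step 1: Discard zero differences. Original n = 9; n_eff = number of nonzero differences = 7.
Nonzero differences (with sign): +8, +2, -4, +2, -6, -3, -5
Step 2: Count signs: positive = 3, negative = 4.
Step 3: Under H0: P(positive) = 0.5, so the number of positives S ~ Bin(7, 0.5).
Step 4: Two-sided exact p-value = sum of Bin(7,0.5) probabilities at or below the observed probability = 1.000000.
Step 5: alpha = 0.1. fail to reject H0.

n_eff = 7, pos = 3, neg = 4, p = 1.000000, fail to reject H0.


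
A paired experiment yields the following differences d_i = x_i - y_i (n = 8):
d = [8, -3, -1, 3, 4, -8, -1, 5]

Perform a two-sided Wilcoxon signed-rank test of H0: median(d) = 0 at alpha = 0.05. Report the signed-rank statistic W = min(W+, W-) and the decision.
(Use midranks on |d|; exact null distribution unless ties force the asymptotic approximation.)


Step 1: Drop any zero differences (none here) and take |d_i|.
|d| = [8, 3, 1, 3, 4, 8, 1, 5]
Step 2: Midrank |d_i| (ties get averaged ranks).
ranks: |8|->7.5, |3|->3.5, |1|->1.5, |3|->3.5, |4|->5, |8|->7.5, |1|->1.5, |5|->6
Step 3: Attach original signs; sum ranks with positive sign and with negative sign.
W+ = 7.5 + 3.5 + 5 + 6 = 22
W- = 3.5 + 1.5 + 7.5 + 1.5 = 14
(Check: W+ + W- = 36 should equal n(n+1)/2 = 36.)
Step 4: Test statistic W = min(W+, W-) = 14.
Step 5: Ties in |d|, so use the tie-corrected normal approximation.
        E[W] = n(n+1)/4 = 8*9/4 = 18.
        Tie groups: |d|=1 (t=2), |d|=3 (t=2), |d|=8 (t=2); sum(t^3 - t) = 18.
        Var[W] = n(n+1)(2n+1)/24 - sum(t^3-t)/48 = 1224/24 - 18/48 = 50.625.
        z = (W - E[W]) / sqrt(Var[W]) = (14 - 18) / 7.1151 = -0.5622.
        Two-sided p = 2*Phi(z) = 0.573992.
Step 6: alpha = 0.05. fail to reject H0.

W+ = 22, W- = 14, W = min = 14, p = 0.573992, fail to reject H0.


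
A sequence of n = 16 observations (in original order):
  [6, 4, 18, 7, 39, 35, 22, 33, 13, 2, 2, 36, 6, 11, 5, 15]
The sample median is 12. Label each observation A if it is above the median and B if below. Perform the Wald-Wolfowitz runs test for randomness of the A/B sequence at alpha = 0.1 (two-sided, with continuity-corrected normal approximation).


Step 1: Compute median = 12; label A = above, B = below.
Labels in order: BBABAAAAABBABBBA  (n_A = 8, n_B = 8)
Step 2: Count runs R = 8.
Step 3: Under H0 (random ordering), E[R] = 2*n_A*n_B/(n_A+n_B) + 1 = 2*8*8/16 + 1 = 9.0000.
        Var[R] = 2*n_A*n_B*(2*n_A*n_B - n_A - n_B) / ((n_A+n_B)^2 * (n_A+n_B-1)) = 14336/3840 = 3.7333.
        SD[R] = 1.9322.
Step 4: Continuity-corrected z = (R + 0.5 - E[R]) / SD[R] = (8 + 0.5 - 9.0000) / 1.9322 = -0.2588.
Step 5: Two-sided p-value via normal approximation = 2*(1 - Phi(|z|)) = 0.795809.
Step 6: alpha = 0.1. fail to reject H0.

R = 8, z = -0.2588, p = 0.795809, fail to reject H0.
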